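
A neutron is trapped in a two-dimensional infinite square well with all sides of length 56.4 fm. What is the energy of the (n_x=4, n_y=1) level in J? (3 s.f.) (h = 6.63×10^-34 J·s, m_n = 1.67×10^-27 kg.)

E = 1.76×10^-13 J

For a 2D rectangular well E = (h²/8m_n)·Σ n_i²/L_i² = (6.63×10^-34)²/(8·1.67×10^-27) · [4²/(56.4 fm)² + 1²/(56.4 fm)²].
Evaluating gives E = 1.76×10^-13 J.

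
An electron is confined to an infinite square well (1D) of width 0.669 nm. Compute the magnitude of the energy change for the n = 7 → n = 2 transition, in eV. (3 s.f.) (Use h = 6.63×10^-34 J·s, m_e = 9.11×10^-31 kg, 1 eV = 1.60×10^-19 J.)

E_1 = h²/(8m_eL²) = 1.348×10^-19 J.
|ΔE| = |7² − 2²|·E_1 = 45·1.348×10^-19 J = 6.066×10^-18 J = 37.9 eV.

|ΔE| = 37.9 eV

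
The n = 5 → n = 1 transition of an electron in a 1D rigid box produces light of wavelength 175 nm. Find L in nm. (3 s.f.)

L = 1.13 nm

The photon carries ΔE = hc/λ = 6.626×10^-34·2.998×10^8/1.75×10^-7 m = 1.135×10^-18 J.
Since ΔE = (5² − 1²)E_1, E_1 = 4.729×10^-20 J, and L = h/√(8m_eE_1) = 1.13×10^-9 m = 1.13 nm.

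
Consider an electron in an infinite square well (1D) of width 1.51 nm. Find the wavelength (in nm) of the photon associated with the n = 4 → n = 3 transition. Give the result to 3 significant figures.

λ = 1.07×10^3 nm

E_1 = h²/(8m_eL²) = 2.642×10^-20 J, so ΔE = (4² − 3²)E_1 = 1.849×10^-19 J.
λ = hc/ΔE = (6.626×10^-34·2.998×10^8)/1.849×10^-19 = 1.07×10^-6 m = 1.07×10^3 nm.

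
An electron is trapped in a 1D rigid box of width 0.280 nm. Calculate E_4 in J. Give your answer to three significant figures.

For an infinite well E_n = n²h²/(8m_eL²), so E_1 = h²/(8m_eL²) = (6.626×10^-34)²/(8·9.109×10^-31·(2.80×10^-10 m)²) = 7.685×10^-19 J.
Then E_4 = 4²·E_1 = 16·7.685×10^-19 J = 1.23×10^-17 J.

E_4 = 1.23×10^-17 J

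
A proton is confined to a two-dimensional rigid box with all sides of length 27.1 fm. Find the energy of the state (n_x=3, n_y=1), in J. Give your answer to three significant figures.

For a 2D rectangular well E = (h²/8m_p)·Σ n_i²/L_i² = (6.626×10^-34)²/(8·1.673×10^-27) · [3²/(27.1 fm)² + 1²/(27.1 fm)²].
Evaluating gives E = 4.47×10^-13 J.

E = 4.47×10^-13 J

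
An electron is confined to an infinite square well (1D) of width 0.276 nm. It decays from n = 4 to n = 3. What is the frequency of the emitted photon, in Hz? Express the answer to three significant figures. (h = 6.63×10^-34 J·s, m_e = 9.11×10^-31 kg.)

E_1 = h²/(8m_eL²) = 7.918×10^-19 J and ΔE = (4² − 3²)E_1 = 5.543×10^-18 J.
f = ΔE/h = 5.543×10^-18/6.63×10^-34 = 8.36×10^15 Hz.

f = 8.36×10^15 Hz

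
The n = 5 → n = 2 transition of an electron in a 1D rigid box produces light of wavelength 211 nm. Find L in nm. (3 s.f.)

The photon carries ΔE = hc/λ = 6.626×10^-34·2.998×10^8/2.11×10^-7 m = 9.415×10^-19 J.
Since ΔE = (5² − 2²)E_1, E_1 = 4.483×10^-20 J, and L = h/√(8m_eE_1) = 1.16×10^-9 m = 1.16 nm.

L = 1.16 nm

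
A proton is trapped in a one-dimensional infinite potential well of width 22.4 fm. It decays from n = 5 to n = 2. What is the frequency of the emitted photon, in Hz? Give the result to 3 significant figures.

f = 2.07×10^21 Hz

E_1 = h²/(8m_pL²) = 6.538×10^-14 J and ΔE = (5² − 2²)E_1 = 1.373×10^-12 J.
f = ΔE/h = 1.373×10^-12/6.626×10^-34 = 2.07×10^21 Hz.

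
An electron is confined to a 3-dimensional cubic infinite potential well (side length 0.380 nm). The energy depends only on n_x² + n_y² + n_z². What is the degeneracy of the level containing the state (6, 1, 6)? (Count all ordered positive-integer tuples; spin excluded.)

degeneracy = 3

The level has n_x² + n_y² + n_z² = 73. The ordered positive-integer solutions are (1, 6, 6), (6, 1, 6), (6, 6, 1).
That gives 3 states.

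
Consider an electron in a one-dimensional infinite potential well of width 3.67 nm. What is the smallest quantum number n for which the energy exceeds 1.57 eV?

n = 8

E_1 = h²/(8m_eL²) = 4.473×10^-21 J = 0.02792 eV.
Need n² > 1.57/0.02792 = 56.23, i.e. n > 7.499.
The smallest integer satisfying this is n = 8.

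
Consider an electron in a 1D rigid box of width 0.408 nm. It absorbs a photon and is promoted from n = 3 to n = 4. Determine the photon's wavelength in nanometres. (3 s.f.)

E_1 = h²/(8m_eL²) = 3.619×10^-19 J, so ΔE = (4² − 3²)E_1 = 2.533×10^-18 J.
λ = hc/ΔE = (6.626×10^-34·2.998×10^8)/2.533×10^-18 = 7.84×10^-8 m = 78.4 nm.

λ = 78.4 nm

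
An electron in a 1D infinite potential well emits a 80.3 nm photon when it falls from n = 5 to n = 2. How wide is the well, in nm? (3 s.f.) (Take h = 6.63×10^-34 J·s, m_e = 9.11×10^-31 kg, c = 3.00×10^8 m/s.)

The photon carries ΔE = hc/λ = 6.63×10^-34·3.00×10^8/8.03×10^-8 m = 2.477×10^-18 J.
Since ΔE = (5² − 2²)E_1, E_1 = 1.180×10^-19 J, and L = h/√(8m_eE_1) = 7.15×10^-10 m = 0.715 nm.

L = 0.715 nm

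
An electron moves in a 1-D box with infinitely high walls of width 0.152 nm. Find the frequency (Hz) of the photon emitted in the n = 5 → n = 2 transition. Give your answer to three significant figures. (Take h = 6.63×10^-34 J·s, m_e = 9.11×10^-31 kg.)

f = 8.27×10^16 Hz

E_1 = h²/(8m_eL²) = 2.611×10^-18 J and ΔE = (5² − 2²)E_1 = 5.483×10^-17 J.
f = ΔE/h = 5.483×10^-17/6.63×10^-34 = 8.27×10^16 Hz.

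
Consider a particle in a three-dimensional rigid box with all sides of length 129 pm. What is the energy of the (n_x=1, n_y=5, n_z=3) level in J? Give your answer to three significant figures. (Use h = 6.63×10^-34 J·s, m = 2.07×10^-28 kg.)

For a 3D rectangular well E = (h²/8m)·Σ n_i²/L_i² = (6.63×10^-34)²/(8·2.07×10^-28) · [1²/(129 pm)² + 5²/(129 pm)² + 3²/(129 pm)²].
Evaluating gives E = 5.58×10^-19 J.

E = 5.58×10^-19 J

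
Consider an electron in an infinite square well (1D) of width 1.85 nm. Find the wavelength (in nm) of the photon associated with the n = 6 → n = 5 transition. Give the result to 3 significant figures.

λ = 1.03×10^3 nm

E_1 = h²/(8m_eL²) = 1.760×10^-20 J, so ΔE = (6² − 5²)E_1 = 1.936×10^-19 J.
λ = hc/ΔE = (6.626×10^-34·2.998×10^8)/1.936×10^-19 = 1.03×10^-6 m = 1.03×10^3 nm.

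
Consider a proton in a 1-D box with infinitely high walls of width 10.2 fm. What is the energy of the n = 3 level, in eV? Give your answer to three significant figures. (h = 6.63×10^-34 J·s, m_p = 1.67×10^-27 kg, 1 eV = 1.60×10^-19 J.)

E_3 = 1.78×10^7 eV

For an infinite well E_n = n²h²/(8m_pL²), so E_1 = h²/(8m_pL²) = (6.63×10^-34)²/(8·1.67×10^-27·(1.02×10^-14 m)²) = 3.162×10^-13 J.
Then E_3 = 3²·E_1 = 9·3.162×10^-13 J = 2.846×10^-12 J.
Converting, E_3 = 2.846×10^-12 J / (1.60×10^-19 J/eV) = 1.78×10^7 eV.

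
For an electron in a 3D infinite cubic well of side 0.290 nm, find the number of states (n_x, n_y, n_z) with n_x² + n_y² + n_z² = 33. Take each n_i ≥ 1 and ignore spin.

degeneracy = 6

The level has n_x² + n_y² + n_z² = 33. The ordered positive-integer solutions are (1, 4, 4), (2, 2, 5), (2, 5, 2), (4, 1, 4), (4, 4, 1), (5, 2, 2).
That gives 6 states.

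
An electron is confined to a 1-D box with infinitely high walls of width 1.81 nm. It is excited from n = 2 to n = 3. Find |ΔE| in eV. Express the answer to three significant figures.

E_1 = h²/(8m_eL²) = 1.839×10^-20 J.
|ΔE| = |2² − 3²|·E_1 = 5·1.839×10^-20 J = 9.195×10^-20 J = 0.574 eV.

|ΔE| = 0.574 eV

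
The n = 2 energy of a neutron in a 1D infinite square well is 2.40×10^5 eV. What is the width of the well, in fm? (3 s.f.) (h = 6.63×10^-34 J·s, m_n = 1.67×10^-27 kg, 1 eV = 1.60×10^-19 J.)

From E_n = n²h²/(8m_nL²), L = n·h/√(8m_nE_n).
E_2 = 2.40×10^5 eV = 3.840×10^-14 J, so L = 2·6.63×10^-34/√(8·1.67×10^-27·3.840×10^-14) = 5.85×10^-14 m = 58.5 fm.

L = 58.5 fm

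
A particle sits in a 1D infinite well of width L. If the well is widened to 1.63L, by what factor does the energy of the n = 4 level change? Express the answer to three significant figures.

0.376

E_n ∝ 1/L², so the energy scales by 1/1.63² = 0.376.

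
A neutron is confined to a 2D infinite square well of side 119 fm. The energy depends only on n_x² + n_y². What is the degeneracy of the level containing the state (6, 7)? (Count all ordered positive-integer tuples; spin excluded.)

The level has n_x² + n_y² = 85. The ordered positive-integer solutions are (2, 9), (6, 7), (7, 6), (9, 2).
That gives 4 states.

degeneracy = 4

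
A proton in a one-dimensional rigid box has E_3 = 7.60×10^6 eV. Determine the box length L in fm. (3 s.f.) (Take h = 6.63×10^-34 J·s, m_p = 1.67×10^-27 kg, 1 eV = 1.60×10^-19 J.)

L = 15.6 fm

From E_n = n²h²/(8m_pL²), L = n·h/√(8m_pE_n).
E_3 = 7.60×10^6 eV = 1.216×10^-12 J, so L = 3·6.63×10^-34/√(8·1.67×10^-27·1.216×10^-12) = 1.56×10^-14 m = 15.6 fm.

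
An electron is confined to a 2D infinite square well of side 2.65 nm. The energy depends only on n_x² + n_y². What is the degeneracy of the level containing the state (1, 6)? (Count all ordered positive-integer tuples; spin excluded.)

The level has n_x² + n_y² = 37. The ordered positive-integer solutions are (1, 6), (6, 1).
That gives 2 states.

degeneracy = 2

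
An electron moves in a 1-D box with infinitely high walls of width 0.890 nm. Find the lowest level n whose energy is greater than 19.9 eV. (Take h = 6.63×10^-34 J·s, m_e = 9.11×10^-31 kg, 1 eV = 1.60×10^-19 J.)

E_1 = h²/(8m_eL²) = 7.614×10^-20 J = 0.4759 eV.
Need n² > 19.9/0.4759 = 41.82, i.e. n > 6.467.
The smallest integer satisfying this is n = 7.

n = 7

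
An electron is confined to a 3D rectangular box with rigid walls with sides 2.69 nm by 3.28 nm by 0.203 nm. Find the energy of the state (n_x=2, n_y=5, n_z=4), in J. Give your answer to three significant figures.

E = 2.36×10^-17 J

For a 3D rectangular well E = (h²/8m_e)·Σ n_i²/L_i² = (6.626×10^-34)²/(8·9.109×10^-31) · [2²/(2.69 nm)² + 5²/(3.28 nm)² + 4²/(0.203 nm)²].
Evaluating gives E = 2.36×10^-17 J.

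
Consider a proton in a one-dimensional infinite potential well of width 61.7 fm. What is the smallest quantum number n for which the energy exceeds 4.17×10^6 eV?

n = 9

E_1 = h²/(8m_pL²) = 8.617×10^-15 J = 5.379×10^4 eV.
Need n² > 4.17×10^6/5.379×10^4 = 77.52, i.e. n > 8.805.
The smallest integer satisfying this is n = 9.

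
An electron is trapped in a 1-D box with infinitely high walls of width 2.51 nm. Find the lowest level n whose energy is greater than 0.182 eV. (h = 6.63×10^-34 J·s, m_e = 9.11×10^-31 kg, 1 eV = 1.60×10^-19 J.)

E_1 = h²/(8m_eL²) = 9.574×10^-21 J = 0.05984 eV.
Need n² > 0.182/0.05984 = 3.041, i.e. n > 1.744.
The smallest integer satisfying this is n = 2.

n = 2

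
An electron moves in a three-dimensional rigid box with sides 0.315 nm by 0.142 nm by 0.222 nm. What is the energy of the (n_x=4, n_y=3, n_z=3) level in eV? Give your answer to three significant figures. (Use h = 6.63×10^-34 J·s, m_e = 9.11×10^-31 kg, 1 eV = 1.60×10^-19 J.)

For a 3D rectangular well E = (h²/8m_e)·Σ n_i²/L_i² = (6.63×10^-34)²/(8·9.11×10^-31) · [4²/(0.315 nm)² + 3²/(0.142 nm)² + 3²/(0.222 nm)²].
Evaluating gives E = 4.766×10^-17 J = 298 eV.

E = 298 eV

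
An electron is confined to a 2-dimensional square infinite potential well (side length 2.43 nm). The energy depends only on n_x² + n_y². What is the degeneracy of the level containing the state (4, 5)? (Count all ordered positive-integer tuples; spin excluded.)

degeneracy = 2

The level has n_x² + n_y² = 41. The ordered positive-integer solutions are (4, 5), (5, 4).
That gives 2 states.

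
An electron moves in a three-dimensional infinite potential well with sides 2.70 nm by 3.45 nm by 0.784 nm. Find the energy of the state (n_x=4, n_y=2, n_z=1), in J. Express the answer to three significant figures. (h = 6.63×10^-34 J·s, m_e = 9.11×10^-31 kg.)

E = 2.51×10^-19 J

For a 3D rectangular well E = (h²/8m_e)·Σ n_i²/L_i² = (6.63×10^-34)²/(8·9.11×10^-31) · [4²/(2.70 nm)² + 2²/(3.45 nm)² + 1²/(0.784 nm)²].
Evaluating gives E = 2.51×10^-19 J.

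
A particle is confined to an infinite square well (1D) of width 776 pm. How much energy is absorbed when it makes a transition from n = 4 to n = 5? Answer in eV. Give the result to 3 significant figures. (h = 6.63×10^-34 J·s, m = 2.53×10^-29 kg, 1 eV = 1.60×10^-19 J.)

|ΔE| = 0.203 eV

E_1 = h²/(8mL²) = 3.607×10^-21 J.
|ΔE| = |4² − 5²|·E_1 = 9·3.607×10^-21 J = 3.246×10^-20 J = 0.203 eV.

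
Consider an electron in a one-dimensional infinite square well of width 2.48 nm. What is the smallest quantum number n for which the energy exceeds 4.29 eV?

E_1 = h²/(8m_eL²) = 9.796×10^-21 J = 0.06115 eV.
Need n² > 4.29/0.06115 = 70.16, i.e. n > 8.376.
The smallest integer satisfying this is n = 9.

n = 9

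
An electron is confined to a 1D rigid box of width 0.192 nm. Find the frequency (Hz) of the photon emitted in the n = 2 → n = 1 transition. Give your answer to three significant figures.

E_1 = h²/(8m_eL²) = 1.634×10^-18 J and ΔE = (2² − 1²)E_1 = 4.902×10^-18 J.
f = ΔE/h = 4.902×10^-18/6.626×10^-34 = 7.40×10^15 Hz.

f = 7.40×10^15 Hz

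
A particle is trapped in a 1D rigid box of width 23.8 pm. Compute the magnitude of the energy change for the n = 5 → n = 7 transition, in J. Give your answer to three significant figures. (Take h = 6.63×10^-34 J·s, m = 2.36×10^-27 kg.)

|ΔE| = 9.86×10^-19 J

E_1 = h²/(8mL²) = 4.110×10^-20 J.
|ΔE| = |5² − 7²|·E_1 = 24·4.110×10^-20 J = 9.86×10^-19 J.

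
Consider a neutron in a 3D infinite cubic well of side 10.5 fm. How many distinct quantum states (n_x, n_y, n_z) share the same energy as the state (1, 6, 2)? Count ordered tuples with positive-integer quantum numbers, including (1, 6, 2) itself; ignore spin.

The level has n_x² + n_y² + n_z² = 41. The ordered positive-integer solutions are (1, 2, 6), (1, 6, 2), (2, 1, 6), (2, 6, 1), (3, 4, 4), (4, 3, 4), (4, 4, 3), (6, 1, 2), (6, 2, 1).
That gives 9 states.

degeneracy = 9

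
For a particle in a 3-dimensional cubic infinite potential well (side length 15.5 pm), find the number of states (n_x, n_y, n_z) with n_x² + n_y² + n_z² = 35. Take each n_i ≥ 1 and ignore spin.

degeneracy = 6

The level has n_x² + n_y² + n_z² = 35. The ordered positive-integer solutions are (1, 3, 5), (1, 5, 3), (3, 1, 5), (3, 5, 1), (5, 1, 3), (5, 3, 1).
That gives 6 states.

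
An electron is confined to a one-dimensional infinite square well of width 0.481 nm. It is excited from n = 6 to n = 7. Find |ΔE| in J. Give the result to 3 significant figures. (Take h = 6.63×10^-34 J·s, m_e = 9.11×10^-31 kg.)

|ΔE| = 3.39×10^-18 J

E_1 = h²/(8m_eL²) = 2.607×10^-19 J.
|ΔE| = |6² − 7²|·E_1 = 13·2.607×10^-19 J = 3.39×10^-18 J.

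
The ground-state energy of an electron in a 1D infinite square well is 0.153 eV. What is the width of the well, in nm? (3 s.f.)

L = 1.57 nm

From E_n = n²h²/(8m_eL²), L = n·h/√(8m_eE_n).
E_1 = 0.153 eV = 2.451×10^-20 J, so L = 1·6.626×10^-34/√(8·9.109×10^-31·2.451×10^-20) = 1.57×10^-9 m = 1.57 nm.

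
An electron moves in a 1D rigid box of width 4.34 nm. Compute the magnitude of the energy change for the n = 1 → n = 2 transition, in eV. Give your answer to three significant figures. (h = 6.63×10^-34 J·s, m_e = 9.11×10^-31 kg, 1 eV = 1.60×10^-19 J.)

|ΔE| = 0.0600 eV

E_1 = h²/(8m_eL²) = 3.202×10^-21 J.
|ΔE| = |1² − 2²|·E_1 = 3·3.202×10^-21 J = 9.606×10^-21 J = 0.0600 eV.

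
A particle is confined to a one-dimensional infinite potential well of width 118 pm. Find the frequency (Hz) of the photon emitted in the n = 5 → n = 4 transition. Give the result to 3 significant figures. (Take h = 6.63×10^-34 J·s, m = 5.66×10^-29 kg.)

E_1 = h²/(8mL²) = 6.972×10^-20 J and ΔE = (5² − 4²)E_1 = 6.275×10^-19 J.
f = ΔE/h = 6.275×10^-19/6.63×10^-34 = 9.46×10^14 Hz.

f = 9.46×10^14 Hz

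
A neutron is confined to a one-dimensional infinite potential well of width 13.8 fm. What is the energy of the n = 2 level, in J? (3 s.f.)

For an infinite well E_n = n²h²/(8m_nL²), so E_1 = h²/(8m_nL²) = (6.626×10^-34)²/(8·1.675×10^-27·(1.38×10^-14 m)²) = 1.720×10^-13 J.
Then E_2 = 2²·E_1 = 4·1.720×10^-13 J = 6.88×10^-13 J.

E_2 = 6.88×10^-13 J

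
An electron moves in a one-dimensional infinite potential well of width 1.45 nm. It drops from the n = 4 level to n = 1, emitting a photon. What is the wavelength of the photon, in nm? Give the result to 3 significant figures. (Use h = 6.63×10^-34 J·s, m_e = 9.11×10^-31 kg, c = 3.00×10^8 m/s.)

E_1 = h²/(8m_eL²) = 2.869×10^-20 J, so ΔE = (4² − 1²)E_1 = 4.304×10^-19 J.
λ = hc/ΔE = (6.63×10^-34·3.00×10^8)/4.304×10^-19 = 4.62×10^-7 m = 462 nm.

λ = 462 nm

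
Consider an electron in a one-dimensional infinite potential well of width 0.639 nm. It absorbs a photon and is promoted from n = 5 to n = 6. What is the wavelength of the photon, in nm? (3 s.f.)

λ = 122 nm

E_1 = h²/(8m_eL²) = 1.476×10^-19 J, so ΔE = (6² − 5²)E_1 = 1.624×10^-18 J.
λ = hc/ΔE = (6.626×10^-34·2.998×10^8)/1.624×10^-18 = 1.22×10^-7 m = 122 nm.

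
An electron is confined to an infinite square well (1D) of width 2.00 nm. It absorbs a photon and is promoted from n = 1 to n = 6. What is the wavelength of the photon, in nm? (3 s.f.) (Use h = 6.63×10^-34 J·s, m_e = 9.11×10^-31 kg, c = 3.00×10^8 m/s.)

λ = 377 nm

E_1 = h²/(8m_eL²) = 1.508×10^-20 J, so ΔE = (6² − 1²)E_1 = 5.278×10^-19 J.
λ = hc/ΔE = (6.63×10^-34·3.00×10^8)/5.278×10^-19 = 3.77×10^-7 m = 377 nm.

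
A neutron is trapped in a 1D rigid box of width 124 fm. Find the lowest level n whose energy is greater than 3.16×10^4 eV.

E_1 = h²/(8m_nL²) = 2.131×10^-15 J = 1.330×10^4 eV.
Need n² > 3.16×10^4/1.330×10^4 = 2.376, i.e. n > 1.541.
The smallest integer satisfying this is n = 2.

n = 2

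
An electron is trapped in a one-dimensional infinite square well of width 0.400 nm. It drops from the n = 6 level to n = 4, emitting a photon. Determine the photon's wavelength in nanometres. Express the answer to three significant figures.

λ = 26.4 nm

E_1 = h²/(8m_eL²) = 3.765×10^-19 J, so ΔE = (6² − 4²)E_1 = 7.530×10^-18 J.
λ = hc/ΔE = (6.626×10^-34·2.998×10^8)/7.530×10^-18 = 2.64×10^-8 m = 26.4 nm.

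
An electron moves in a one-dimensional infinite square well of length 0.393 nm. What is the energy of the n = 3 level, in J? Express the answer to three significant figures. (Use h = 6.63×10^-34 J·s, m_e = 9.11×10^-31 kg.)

For an infinite well E_n = n²h²/(8m_eL²), so E_1 = h²/(8m_eL²) = (6.63×10^-34)²/(8·9.11×10^-31·(3.93×10^-10 m)²) = 3.905×10^-19 J.
Then E_3 = 3²·E_1 = 9·3.905×10^-19 J = 3.51×10^-18 J.

E_3 = 3.51×10^-18 J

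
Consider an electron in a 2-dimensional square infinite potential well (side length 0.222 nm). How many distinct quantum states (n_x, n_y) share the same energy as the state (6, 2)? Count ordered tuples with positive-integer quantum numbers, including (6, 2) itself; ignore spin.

degeneracy = 2

The level has n_x² + n_y² = 40. The ordered positive-integer solutions are (2, 6), (6, 2).
That gives 2 states.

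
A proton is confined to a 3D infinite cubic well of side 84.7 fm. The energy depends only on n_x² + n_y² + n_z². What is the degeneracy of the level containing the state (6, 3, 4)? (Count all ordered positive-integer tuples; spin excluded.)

degeneracy = 6

The level has n_x² + n_y² + n_z² = 61. The ordered positive-integer solutions are (3, 4, 6), (3, 6, 4), (4, 3, 6), (4, 6, 3), (6, 3, 4), (6, 4, 3).
That gives 6 states.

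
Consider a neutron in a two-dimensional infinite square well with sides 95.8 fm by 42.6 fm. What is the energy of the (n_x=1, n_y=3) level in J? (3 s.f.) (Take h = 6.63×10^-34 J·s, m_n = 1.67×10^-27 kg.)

E = 1.67×10^-13 J

For a 2D rectangular well E = (h²/8m_n)·Σ n_i²/L_i² = (6.63×10^-34)²/(8·1.67×10^-27) · [1²/(95.8 fm)² + 3²/(42.6 fm)²].
Evaluating gives E = 1.67×10^-13 J.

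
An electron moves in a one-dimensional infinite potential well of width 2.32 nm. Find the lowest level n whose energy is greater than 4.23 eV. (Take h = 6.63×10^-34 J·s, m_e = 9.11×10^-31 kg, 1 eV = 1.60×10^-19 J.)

n = 8

E_1 = h²/(8m_eL²) = 1.121×10^-20 J = 0.07006 eV.
Need n² > 4.23/0.07006 = 60.38, i.e. n > 7.770.
The smallest integer satisfying this is n = 8.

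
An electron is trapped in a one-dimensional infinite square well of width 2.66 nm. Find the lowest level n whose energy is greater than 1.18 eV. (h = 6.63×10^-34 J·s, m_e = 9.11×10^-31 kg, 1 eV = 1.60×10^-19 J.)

E_1 = h²/(8m_eL²) = 8.524×10^-21 J = 0.05327 eV.
Need n² > 1.18/0.05327 = 22.15, i.e. n > 4.706.
The smallest integer satisfying this is n = 5.

n = 5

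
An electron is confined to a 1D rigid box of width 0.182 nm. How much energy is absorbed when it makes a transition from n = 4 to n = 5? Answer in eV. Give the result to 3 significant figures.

|ΔE| = 102 eV

E_1 = h²/(8m_eL²) = 1.819×10^-18 J.
|ΔE| = |4² − 5²|·E_1 = 9·1.819×10^-18 J = 1.637×10^-17 J = 102 eV.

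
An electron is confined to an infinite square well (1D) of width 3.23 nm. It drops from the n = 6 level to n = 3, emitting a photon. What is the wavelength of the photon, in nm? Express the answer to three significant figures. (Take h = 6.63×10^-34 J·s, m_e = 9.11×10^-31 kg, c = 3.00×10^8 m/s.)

E_1 = h²/(8m_eL²) = 5.781×10^-21 J, so ΔE = (6² − 3²)E_1 = 1.561×10^-19 J.
λ = hc/ΔE = (6.63×10^-34·3.00×10^8)/1.561×10^-19 = 1.27×10^-6 m = 1.27×10^3 nm.

λ = 1.27×10^3 nm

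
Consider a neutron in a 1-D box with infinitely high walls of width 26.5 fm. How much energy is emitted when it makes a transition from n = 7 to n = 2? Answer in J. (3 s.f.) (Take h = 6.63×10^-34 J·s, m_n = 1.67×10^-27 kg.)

|ΔE| = 2.11×10^-12 J

E_1 = h²/(8m_nL²) = 4.685×10^-14 J.
|ΔE| = |7² − 2²|·E_1 = 45·4.685×10^-14 J = 2.11×10^-12 J.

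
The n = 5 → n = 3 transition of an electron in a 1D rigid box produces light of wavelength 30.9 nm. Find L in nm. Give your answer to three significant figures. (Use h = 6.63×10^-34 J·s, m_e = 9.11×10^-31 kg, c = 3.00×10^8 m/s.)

The photon carries ΔE = hc/λ = 6.63×10^-34·3.00×10^8/3.09×10^-8 m = 6.437×10^-18 J.
Since ΔE = (5² − 3²)E_1, E_1 = 4.023×10^-19 J, and L = h/√(8m_eE_1) = 3.87×10^-10 m = 0.387 nm.

L = 0.387 nm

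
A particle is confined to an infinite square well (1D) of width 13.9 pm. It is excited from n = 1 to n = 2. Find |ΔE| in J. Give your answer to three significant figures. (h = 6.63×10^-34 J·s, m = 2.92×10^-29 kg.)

|ΔE| = 2.92×10^-17 J

E_1 = h²/(8mL²) = 9.739×10^-18 J.
|ΔE| = |1² − 2²|·E_1 = 3·9.739×10^-18 J = 2.92×10^-17 J.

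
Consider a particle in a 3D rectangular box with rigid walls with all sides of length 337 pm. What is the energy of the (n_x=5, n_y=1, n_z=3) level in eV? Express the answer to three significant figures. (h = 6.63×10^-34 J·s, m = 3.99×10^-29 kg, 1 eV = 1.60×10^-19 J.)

E = 2.65 eV

For a 3D rectangular well E = (h²/8m)·Σ n_i²/L_i² = (6.63×10^-34)²/(8·3.99×10^-29) · [5²/(337 pm)² + 1²/(337 pm)² + 3²/(337 pm)²].
Evaluating gives E = 4.244×10^-19 J = 2.65 eV.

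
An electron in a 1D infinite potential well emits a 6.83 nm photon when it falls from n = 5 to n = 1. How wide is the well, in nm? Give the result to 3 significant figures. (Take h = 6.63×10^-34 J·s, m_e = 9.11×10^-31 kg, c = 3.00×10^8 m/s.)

L = 0.223 nm

The photon carries ΔE = hc/λ = 6.63×10^-34·3.00×10^8/6.83×10^-9 m = 2.912×10^-17 J.
Since ΔE = (5² − 1²)E_1, E_1 = 1.213×10^-18 J, and L = h/√(8m_eE_1) = 2.23×10^-10 m = 0.223 nm.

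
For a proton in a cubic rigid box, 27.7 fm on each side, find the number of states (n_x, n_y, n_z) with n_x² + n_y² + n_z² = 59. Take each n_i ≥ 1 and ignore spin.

The level has n_x² + n_y² + n_z² = 59. The ordered positive-integer solutions are (1, 3, 7), (1, 7, 3), (3, 1, 7), (3, 5, 5), (3, 7, 1), (5, 3, 5), (5, 5, 3), (7, 1, 3), (7, 3, 1).
That gives 9 states.

degeneracy = 9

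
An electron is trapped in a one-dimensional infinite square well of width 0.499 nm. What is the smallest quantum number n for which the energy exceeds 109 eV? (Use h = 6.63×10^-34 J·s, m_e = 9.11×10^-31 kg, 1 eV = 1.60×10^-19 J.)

E_1 = h²/(8m_eL²) = 2.422×10^-19 J = 1.514 eV.
Need n² > 109/1.514 = 71.99, i.e. n > 8.485.
The smallest integer satisfying this is n = 9.

n = 9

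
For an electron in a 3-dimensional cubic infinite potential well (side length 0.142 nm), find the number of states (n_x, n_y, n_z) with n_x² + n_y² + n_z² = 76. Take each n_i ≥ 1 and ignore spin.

degeneracy = 3

The level has n_x² + n_y² + n_z² = 76. The ordered positive-integer solutions are (2, 6, 6), (6, 2, 6), (6, 6, 2).
That gives 3 states.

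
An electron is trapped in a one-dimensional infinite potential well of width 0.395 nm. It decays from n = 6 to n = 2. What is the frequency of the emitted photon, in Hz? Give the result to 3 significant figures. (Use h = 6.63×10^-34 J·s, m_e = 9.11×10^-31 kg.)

E_1 = h²/(8m_eL²) = 3.866×10^-19 J and ΔE = (6² − 2²)E_1 = 1.237×10^-17 J.
f = ΔE/h = 1.237×10^-17/6.63×10^-34 = 1.87×10^16 Hz.

f = 1.87×10^16 Hz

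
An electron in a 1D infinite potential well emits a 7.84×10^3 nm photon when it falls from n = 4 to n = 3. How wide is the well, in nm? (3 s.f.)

The photon carries ΔE = hc/λ = 6.626×10^-34·2.998×10^8/7.84×10^-6 m = 2.534×10^-20 J.
Since ΔE = (4² − 3²)E_1, E_1 = 3.620×10^-21 J, and L = h/√(8m_eE_1) = 4.08×10^-9 m = 4.08 nm.

L = 4.08 nm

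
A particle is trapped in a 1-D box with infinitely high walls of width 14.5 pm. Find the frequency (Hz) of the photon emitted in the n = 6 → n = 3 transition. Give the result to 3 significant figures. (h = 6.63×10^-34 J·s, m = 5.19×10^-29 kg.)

E_1 = h²/(8mL²) = 5.035×10^-18 J and ΔE = (6² − 3²)E_1 = 1.359×10^-16 J.
f = ΔE/h = 1.359×10^-16/6.63×10^-34 = 2.05×10^17 Hz.

f = 2.05×10^17 Hz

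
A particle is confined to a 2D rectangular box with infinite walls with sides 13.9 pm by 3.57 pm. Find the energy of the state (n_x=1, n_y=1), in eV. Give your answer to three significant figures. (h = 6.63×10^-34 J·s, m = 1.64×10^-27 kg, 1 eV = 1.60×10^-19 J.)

For a 2D rectangular well E = (h²/8m)·Σ n_i²/L_i² = (6.63×10^-34)²/(8·1.64×10^-27) · [1²/(13.9 pm)² + 1²/(3.57 pm)²].
Evaluating gives E = 2.802×10^-18 J = 17.5 eV.

E = 17.5 eV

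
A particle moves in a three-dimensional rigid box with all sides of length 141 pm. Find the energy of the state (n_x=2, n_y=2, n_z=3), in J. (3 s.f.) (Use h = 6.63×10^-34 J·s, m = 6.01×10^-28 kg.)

For a 3D rectangular well E = (h²/8m)·Σ n_i²/L_i² = (6.63×10^-34)²/(8·6.01×10^-28) · [2²/(141 pm)² + 2²/(141 pm)² + 3²/(141 pm)²].
Evaluating gives E = 7.82×10^-20 J.

E = 7.82×10^-20 J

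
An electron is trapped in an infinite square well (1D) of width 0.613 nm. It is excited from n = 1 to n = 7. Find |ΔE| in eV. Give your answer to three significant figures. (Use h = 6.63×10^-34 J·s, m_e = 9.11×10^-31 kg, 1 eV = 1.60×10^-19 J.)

|ΔE| = 48.2 eV

E_1 = h²/(8m_eL²) = 1.605×10^-19 J.
|ΔE| = |1² − 7²|·E_1 = 48·1.605×10^-19 J = 7.704×10^-18 J = 48.2 eV.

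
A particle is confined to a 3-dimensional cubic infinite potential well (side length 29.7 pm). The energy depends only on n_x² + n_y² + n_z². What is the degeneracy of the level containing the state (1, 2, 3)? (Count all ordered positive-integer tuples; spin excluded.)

The level has n_x² + n_y² + n_z² = 14. The ordered positive-integer solutions are (1, 2, 3), (1, 3, 2), (2, 1, 3), (2, 3, 1), (3, 1, 2), (3, 2, 1).
That gives 6 states.

degeneracy = 6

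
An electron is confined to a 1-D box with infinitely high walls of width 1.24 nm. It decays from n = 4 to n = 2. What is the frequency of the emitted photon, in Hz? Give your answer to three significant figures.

f = 7.10×10^14 Hz

E_1 = h²/(8m_eL²) = 3.918×10^-20 J and ΔE = (4² − 2²)E_1 = 4.702×10^-19 J.
f = ΔE/h = 4.702×10^-19/6.626×10^-34 = 7.10×10^14 Hz.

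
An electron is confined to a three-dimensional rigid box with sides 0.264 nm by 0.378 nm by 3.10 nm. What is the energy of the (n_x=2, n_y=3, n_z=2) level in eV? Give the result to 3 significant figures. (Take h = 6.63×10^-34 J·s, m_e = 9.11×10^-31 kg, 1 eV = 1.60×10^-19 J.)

E = 45.5 eV

For a 3D rectangular well E = (h²/8m_e)·Σ n_i²/L_i² = (6.63×10^-34)²/(8·9.11×10^-31) · [2²/(0.264 nm)² + 3²/(0.378 nm)² + 2²/(3.10 nm)²].
Evaluating gives E = 7.286×10^-18 J = 45.5 eV.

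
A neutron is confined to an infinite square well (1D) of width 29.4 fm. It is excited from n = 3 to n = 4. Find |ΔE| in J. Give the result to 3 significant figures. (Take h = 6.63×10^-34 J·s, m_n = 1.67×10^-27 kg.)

E_1 = h²/(8m_nL²) = 3.807×10^-14 J.
|ΔE| = |3² − 4²|·E_1 = 7·3.807×10^-14 J = 2.66×10^-13 J.

|ΔE| = 2.66×10^-13 J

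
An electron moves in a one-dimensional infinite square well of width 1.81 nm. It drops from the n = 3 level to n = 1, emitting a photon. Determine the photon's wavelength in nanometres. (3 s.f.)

E_1 = h²/(8m_eL²) = 1.839×10^-20 J, so ΔE = (3² − 1²)E_1 = 1.471×10^-19 J.
λ = hc/ΔE = (6.626×10^-34·2.998×10^8)/1.471×10^-19 = 1.35×10^-6 m = 1.35×10^3 nm.

λ = 1.35×10^3 nm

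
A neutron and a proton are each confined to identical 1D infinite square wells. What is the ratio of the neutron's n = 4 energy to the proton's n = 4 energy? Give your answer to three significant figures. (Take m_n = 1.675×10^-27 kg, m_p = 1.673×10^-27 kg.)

E_n ∝ 1/m at fixed n and L, so the ratio is m_p/m_n = 1.673×10^-27/1.675×10^-27 = 0.999.

0.999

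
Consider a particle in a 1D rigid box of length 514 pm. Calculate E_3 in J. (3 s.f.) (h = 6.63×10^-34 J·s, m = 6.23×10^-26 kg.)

E_3 = 3.00×10^-23 J

For an infinite well E_n = n²h²/(8mL²), so E_1 = h²/(8mL²) = (6.63×10^-34)²/(8·6.23×10^-26·(5.14×10^-10 m)²) = 3.338×10^-24 J.
Then E_3 = 3²·E_1 = 9·3.338×10^-24 J = 3.00×10^-23 J.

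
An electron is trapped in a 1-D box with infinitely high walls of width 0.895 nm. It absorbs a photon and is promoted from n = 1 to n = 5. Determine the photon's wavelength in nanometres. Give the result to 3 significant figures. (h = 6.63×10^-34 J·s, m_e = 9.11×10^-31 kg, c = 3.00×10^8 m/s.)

E_1 = h²/(8m_eL²) = 7.530×10^-20 J, so ΔE = (5² − 1²)E_1 = 1.807×10^-18 J.
λ = hc/ΔE = (6.63×10^-34·3.00×10^8)/1.807×10^-18 = 1.10×10^-7 m = 110 nm.

λ = 110 nm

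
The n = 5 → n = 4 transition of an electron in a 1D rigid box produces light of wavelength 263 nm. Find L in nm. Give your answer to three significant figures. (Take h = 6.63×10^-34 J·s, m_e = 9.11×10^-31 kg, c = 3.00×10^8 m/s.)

L = 0.847 nm

The photon carries ΔE = hc/λ = 6.63×10^-34·3.00×10^8/2.63×10^-7 m = 7.563×10^-19 J.
Since ΔE = (5² − 4²)E_1, E_1 = 8.403×10^-20 J, and L = h/√(8m_eE_1) = 8.47×10^-10 m = 0.847 nm.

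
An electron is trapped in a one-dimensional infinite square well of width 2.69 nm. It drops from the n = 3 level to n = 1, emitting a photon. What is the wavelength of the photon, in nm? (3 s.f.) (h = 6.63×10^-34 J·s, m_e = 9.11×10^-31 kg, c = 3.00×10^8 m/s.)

λ = 2.98×10^3 nm

E_1 = h²/(8m_eL²) = 8.335×10^-21 J, so ΔE = (3² − 1²)E_1 = 6.668×10^-20 J.
λ = hc/ΔE = (6.63×10^-34·3.00×10^8)/6.668×10^-20 = 2.98×10^-6 m = 2.98×10^3 nm.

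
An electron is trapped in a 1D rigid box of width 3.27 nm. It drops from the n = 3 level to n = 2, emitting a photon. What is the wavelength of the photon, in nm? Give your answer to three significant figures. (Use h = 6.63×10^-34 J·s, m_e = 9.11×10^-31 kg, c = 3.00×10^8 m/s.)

λ = 7.05×10^3 nm

E_1 = h²/(8m_eL²) = 5.641×10^-21 J, so ΔE = (3² − 2²)E_1 = 2.820×10^-20 J.
λ = hc/ΔE = (6.63×10^-34·3.00×10^8)/2.820×10^-20 = 7.05×10^-6 m = 7.05×10^3 nm.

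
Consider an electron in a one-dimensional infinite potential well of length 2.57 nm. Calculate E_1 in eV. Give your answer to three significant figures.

For an infinite well E_n = n²h²/(8m_eL²), so E_1 = h²/(8m_eL²) = (6.626×10^-34)²/(8·9.109×10^-31·(2.57×10^-9 m)²) = 9.122×10^-21 J.
Converting, E_1 = 9.122×10^-21 J / (1.602×10^-19 J/eV) = 0.0569 eV.

E_1 = 0.0569 eV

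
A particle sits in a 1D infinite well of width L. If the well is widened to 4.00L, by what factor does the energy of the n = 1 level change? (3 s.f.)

0.0625

E_n ∝ 1/L², so the energy scales by 1/4.00² = 0.0625.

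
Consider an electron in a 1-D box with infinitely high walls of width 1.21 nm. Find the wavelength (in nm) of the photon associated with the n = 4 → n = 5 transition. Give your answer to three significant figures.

E_1 = h²/(8m_eL²) = 4.115×10^-20 J, so ΔE = (5² − 4²)E_1 = 3.704×10^-19 J.
λ = hc/ΔE = (6.626×10^-34·2.998×10^8)/3.704×10^-19 = 5.36×10^-7 m = 536 nm.

λ = 536 nm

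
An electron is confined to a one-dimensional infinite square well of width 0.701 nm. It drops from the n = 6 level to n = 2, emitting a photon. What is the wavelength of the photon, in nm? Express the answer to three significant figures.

λ = 50.6 nm

E_1 = h²/(8m_eL²) = 1.226×10^-19 J, so ΔE = (6² − 2²)E_1 = 3.923×10^-18 J.
λ = hc/ΔE = (6.626×10^-34·2.998×10^8)/3.923×10^-18 = 5.06×10^-8 m = 50.6 nm.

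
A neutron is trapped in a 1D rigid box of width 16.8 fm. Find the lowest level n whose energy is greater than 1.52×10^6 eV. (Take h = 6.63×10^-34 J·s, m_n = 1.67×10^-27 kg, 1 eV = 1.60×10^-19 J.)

n = 2

E_1 = h²/(8m_nL²) = 1.166×10^-13 J = 7.288×10^5 eV.
Need n² > 1.52×10^6/7.288×10^5 = 2.086, i.e. n > 1.444.
The smallest integer satisfying this is n = 2.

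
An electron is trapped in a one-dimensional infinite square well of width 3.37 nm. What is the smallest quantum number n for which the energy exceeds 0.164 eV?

n = 3

E_1 = h²/(8m_eL²) = 5.305×10^-21 J = 0.03311 eV.
Need n² > 0.164/0.03311 = 4.953, i.e. n > 2.226.
The smallest integer satisfying this is n = 3.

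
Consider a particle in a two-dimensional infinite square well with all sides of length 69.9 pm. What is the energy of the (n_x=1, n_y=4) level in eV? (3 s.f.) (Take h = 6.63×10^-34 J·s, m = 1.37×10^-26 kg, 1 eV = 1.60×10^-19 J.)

For a 2D rectangular well E = (h²/8m)·Σ n_i²/L_i² = (6.63×10^-34)²/(8·1.37×10^-26) · [1²/(69.9 pm)² + 4²/(69.9 pm)²].
Evaluating gives E = 1.395×10^-20 J = 0.0872 eV.

E = 0.0872 eV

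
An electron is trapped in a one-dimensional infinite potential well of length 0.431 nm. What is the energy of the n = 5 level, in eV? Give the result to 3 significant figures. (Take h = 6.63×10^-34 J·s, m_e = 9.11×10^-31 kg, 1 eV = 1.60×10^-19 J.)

For an infinite well E_n = n²h²/(8m_eL²), so E_1 = h²/(8m_eL²) = (6.63×10^-34)²/(8·9.11×10^-31·(4.31×10^-10 m)²) = 3.247×10^-19 J.
Then E_5 = 5²·E_1 = 25·3.247×10^-19 J = 8.118×10^-18 J.
Converting, E_5 = 8.118×10^-18 J / (1.60×10^-19 J/eV) = 50.7 eV.

E_5 = 50.7 eV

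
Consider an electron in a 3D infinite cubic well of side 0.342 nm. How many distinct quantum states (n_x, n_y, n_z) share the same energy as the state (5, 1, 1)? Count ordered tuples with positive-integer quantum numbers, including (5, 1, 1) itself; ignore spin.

degeneracy = 4

The level has n_x² + n_y² + n_z² = 27. The ordered positive-integer solutions are (1, 1, 5), (1, 5, 1), (3, 3, 3), (5, 1, 1).
That gives 4 states.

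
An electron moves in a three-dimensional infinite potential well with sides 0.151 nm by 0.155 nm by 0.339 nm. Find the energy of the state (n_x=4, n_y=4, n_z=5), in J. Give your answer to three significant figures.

E = 9.55×10^-17 J

For a 3D rectangular well E = (h²/8m_e)·Σ n_i²/L_i² = (6.626×10^-34)²/(8·9.109×10^-31) · [4²/(0.151 nm)² + 4²/(0.155 nm)² + 5²/(0.339 nm)²].
Evaluating gives E = 9.55×10^-17 J.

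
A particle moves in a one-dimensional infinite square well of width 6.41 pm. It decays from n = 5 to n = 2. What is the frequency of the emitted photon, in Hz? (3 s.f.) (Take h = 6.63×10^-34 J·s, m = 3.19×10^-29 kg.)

E_1 = h²/(8mL²) = 4.192×10^-17 J and ΔE = (5² − 2²)E_1 = 8.803×10^-16 J.
f = ΔE/h = 8.803×10^-16/6.63×10^-34 = 1.33×10^18 Hz.

f = 1.33×10^18 Hz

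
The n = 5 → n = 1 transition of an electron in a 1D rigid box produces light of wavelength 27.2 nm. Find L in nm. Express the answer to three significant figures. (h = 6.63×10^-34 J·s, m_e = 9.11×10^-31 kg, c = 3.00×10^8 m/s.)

The photon carries ΔE = hc/λ = 6.63×10^-34·3.00×10^8/2.72×10^-8 m = 7.312×10^-18 J.
Since ΔE = (5² − 1²)E_1, E_1 = 3.047×10^-19 J, and L = h/√(8m_eE_1) = 4.45×10^-10 m = 0.445 nm.

L = 0.445 nm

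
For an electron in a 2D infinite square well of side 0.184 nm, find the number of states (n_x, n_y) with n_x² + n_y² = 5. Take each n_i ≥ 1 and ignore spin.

The level has n_x² + n_y² = 5. The ordered positive-integer solutions are (1, 2), (2, 1).
That gives 2 states.

degeneracy = 2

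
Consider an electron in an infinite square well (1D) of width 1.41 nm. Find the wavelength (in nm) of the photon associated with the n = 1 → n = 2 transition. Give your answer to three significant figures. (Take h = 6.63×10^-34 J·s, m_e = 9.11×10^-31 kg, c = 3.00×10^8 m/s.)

λ = 2.19×10^3 nm

E_1 = h²/(8m_eL²) = 3.034×10^-20 J, so ΔE = (2² − 1²)E_1 = 9.102×10^-20 J.
λ = hc/ΔE = (6.63×10^-34·3.00×10^8)/9.102×10^-20 = 2.19×10^-6 m = 2.19×10^3 nm.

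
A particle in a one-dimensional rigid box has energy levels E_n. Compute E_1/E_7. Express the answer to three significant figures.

E_n ∝ n², so E_1/E_7 = 1²/7² = 1/49 = 0.0204.

0.0204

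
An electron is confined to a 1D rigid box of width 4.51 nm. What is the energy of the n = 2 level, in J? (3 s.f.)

E_2 = 1.18×10^-20 J

For an infinite well E_n = n²h²/(8m_eL²), so E_1 = h²/(8m_eL²) = (6.626×10^-34)²/(8·9.109×10^-31·(4.51×10^-9 m)²) = 2.962×10^-21 J.
Then E_2 = 2²·E_1 = 4·2.962×10^-21 J = 1.18×10^-20 J.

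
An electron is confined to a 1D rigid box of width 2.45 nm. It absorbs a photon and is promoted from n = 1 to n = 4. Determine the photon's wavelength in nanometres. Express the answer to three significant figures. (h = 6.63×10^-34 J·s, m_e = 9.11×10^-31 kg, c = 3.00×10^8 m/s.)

λ = 1.32×10^3 nm

E_1 = h²/(8m_eL²) = 1.005×10^-20 J, so ΔE = (4² − 1²)E_1 = 1.507×10^-19 J.
λ = hc/ΔE = (6.63×10^-34·3.00×10^8)/1.507×10^-19 = 1.32×10^-6 m = 1.32×10^3 nm.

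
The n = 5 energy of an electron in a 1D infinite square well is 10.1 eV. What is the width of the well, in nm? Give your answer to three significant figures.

From E_n = n²h²/(8m_eL²), L = n·h/√(8m_eE_n).
E_5 = 10.1 eV = 1.618×10^-18 J, so L = 5·6.626×10^-34/√(8·9.109×10^-31·1.618×10^-18) = 9.65×10^-10 m = 0.965 nm.

L = 0.965 nm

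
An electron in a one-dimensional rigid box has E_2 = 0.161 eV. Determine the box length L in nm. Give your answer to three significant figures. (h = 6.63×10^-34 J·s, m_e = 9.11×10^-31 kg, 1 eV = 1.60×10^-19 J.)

From E_n = n²h²/(8m_eL²), L = n·h/√(8m_eE_n).
E_2 = 0.161 eV = 2.576×10^-20 J, so L = 2·6.63×10^-34/√(8·9.11×10^-31·2.576×10^-20) = 3.06×10^-9 m = 3.06 nm.

L = 3.06 nm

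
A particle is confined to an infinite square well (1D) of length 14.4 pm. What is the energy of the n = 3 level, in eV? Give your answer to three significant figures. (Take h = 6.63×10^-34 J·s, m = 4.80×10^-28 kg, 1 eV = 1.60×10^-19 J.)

E_3 = 31.1 eV

For an infinite well E_n = n²h²/(8mL²), so E_1 = h²/(8mL²) = (6.63×10^-34)²/(8·4.80×10^-28·(1.44×10^-11 m)²) = 5.520×10^-19 J.
Then E_3 = 3²·E_1 = 9·5.520×10^-19 J = 4.968×10^-18 J.
Converting, E_3 = 4.968×10^-18 J / (1.60×10^-19 J/eV) = 31.1 eV.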